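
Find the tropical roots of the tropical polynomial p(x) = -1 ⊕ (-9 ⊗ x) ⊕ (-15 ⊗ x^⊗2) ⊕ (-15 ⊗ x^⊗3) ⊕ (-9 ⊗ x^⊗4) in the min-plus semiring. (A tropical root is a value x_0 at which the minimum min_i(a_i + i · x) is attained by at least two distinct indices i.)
Roots: {-6, 0, 6, 8}

Each tropical root is a break point of the lower envelope of the lines y = a_i + i · x (there are 5 lines, with slopes 0, 1, ..., 4). Only the lines that attain the minimum somewhere contribute to roots; other lines are dominated. Here the surviving (envelope) indices are i = 4, i = 3, i = 2, i = 1, i = 0.
Intersections between consecutive envelope lines give the roots: for adjacent envelope indices i < j the intersection is x = (a_i − a_j) / (j − i). Reading off the sorted break points: {-6, 0, 6, 8}.
Verification: at each break x_0, at least two indices attain the minimum of min_i(a_i + i · x_0).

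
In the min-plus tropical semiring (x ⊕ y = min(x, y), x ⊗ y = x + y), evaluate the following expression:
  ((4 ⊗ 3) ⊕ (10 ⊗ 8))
((4 ⊗ 3) ⊕ (10 ⊗ 8)) = 7

Expand innermost to outermost. Recall ⊕ takes the minimum of its arguments and ⊗ takes their sum. Working out the expression ((4 ⊗ 3) ⊕ (10 ⊗ 8)) gives 7.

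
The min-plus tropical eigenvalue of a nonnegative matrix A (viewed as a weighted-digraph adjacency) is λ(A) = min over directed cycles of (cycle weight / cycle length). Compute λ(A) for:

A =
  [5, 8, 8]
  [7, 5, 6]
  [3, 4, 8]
λ(A) = 5

Enumerate directed cycles and compute their means (weight / length). Sample:
  cycle 0 → 0: weight = 5, length = 1, mean = 5/1 ≈ 5.000
  cycle 1 → 1: weight = 5, length = 1, mean = 5/1 ≈ 5.000
  cycle 2 → 2: weight = 8, length = 1, mean = 8/1 ≈ 8.000
  cycle 0 → 1 → 0: weight = 15, length = 2, mean = 15/2 ≈ 7.500
  cycle 0 → 2 → 0: weight = 11, length = 2, mean = 11/2 ≈ 5.500
  cycle 1 → 0 → 1: weight = 15, length = 2, mean = 15/2 ≈ 7.500
Minimum mean = 5.000, attained e.g. along the cycle 0 → 0 with weight 5 and length 1. So λ(A) = 5/1 = 5.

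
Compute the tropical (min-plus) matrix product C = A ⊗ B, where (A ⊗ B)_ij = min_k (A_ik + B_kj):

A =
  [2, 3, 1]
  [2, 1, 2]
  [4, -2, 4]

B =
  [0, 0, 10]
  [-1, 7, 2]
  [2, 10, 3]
A ⊗ B =
  [2, 2, 4]
  [0, 2, 3]
  [-3, 4, 0]

Apply the min-plus product entry-by-entry:
  C[0][0] = min over k of (A[0][0] + B[0][0] = 2 + 0 = 2, A[0][1] + B[1][0] = 3 + -1 = 2, A[0][2] + B[2][0] = 1 + 2 = 3) = 2 (attained at k = 0)
  C[0][1] = min over k of (A[0][0] + B[0][1] = 2 + 0 = 2, A[0][1] + B[1][1] = 3 + 7 = 10, A[0][2] + B[2][1] = 1 + 10 = 11) = 2 (attained at k = 0)
  C[0][2] = min over k of (A[0][0] + B[0][2] = 2 + 10 = 12, A[0][1] + B[1][2] = 3 + 2 = 5, A[0][2] + B[2][2] = 1 + 3 = 4) = 4 (attained at k = 2)
  C[1][0] = min over k of (A[1][0] + B[0][0] = 2 + 0 = 2, A[1][1] + B[1][0] = 1 + -1 = 0, A[1][2] + B[2][0] = 2 + 2 = 4) = 0 (attained at k = 1)
  C[1][1] = min over k of (A[1][0] + B[0][1] = 2 + 0 = 2, A[1][1] + B[1][1] = 1 + 7 = 8, A[1][2] + B[2][1] = 2 + 10 = 12) = 2 (attained at k = 0)
  C[1][2] = min over k of (A[1][0] + B[0][2] = 2 + 10 = 12, A[1][1] + B[1][2] = 1 + 2 = 3, A[1][2] + B[2][2] = 2 + 3 = 5) = 3 (attained at k = 1)
  C[2][0] = min over k of (A[2][0] + B[0][0] = 4 + 0 = 4, A[2][1] + B[1][0] = -2 + -1 = -3, A[2][2] + B[2][0] = 4 + 2 = 6) = -3 (attained at k = 1)
  C[2][1] = min over k of (A[2][0] + B[0][1] = 4 + 0 = 4, A[2][1] + B[1][1] = -2 + 7 = 5, A[2][2] + B[2][1] = 4 + 10 = 14) = 4 (attained at k = 0)
  C[2][2] = min over k of (A[2][0] + B[0][2] = 4 + 10 = 14, A[2][1] + B[1][2] = -2 + 2 = 0, A[2][2] + B[2][2] = 4 + 3 = 7) = 0 (attained at k = 1)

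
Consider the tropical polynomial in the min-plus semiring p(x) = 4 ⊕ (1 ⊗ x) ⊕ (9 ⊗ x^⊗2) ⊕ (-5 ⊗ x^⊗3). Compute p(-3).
p(-3) = -14

A tropical monomial a ⊗ x^⊗i evaluates to a + i · x. Evaluating each term at x = -3:
  Term 0 contributes 4 + 0 · -3 = 4
  Term 1 contributes 1 + 1 · -3 = -2
  Term 2 contributes 9 + 2 · -3 = 3
  Term 3 contributes -5 + 3 · -3 = -14
p(-3) = ⊕ of these = min[4, -2, 3, -14] = -14.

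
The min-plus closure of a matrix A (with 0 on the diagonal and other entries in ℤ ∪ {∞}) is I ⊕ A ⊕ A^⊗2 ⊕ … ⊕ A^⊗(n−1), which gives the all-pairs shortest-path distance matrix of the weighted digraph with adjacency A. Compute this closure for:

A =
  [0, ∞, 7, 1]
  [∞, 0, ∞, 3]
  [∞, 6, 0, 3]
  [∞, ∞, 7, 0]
Closure =
  [0, 13, 7, 1]
  [∞, 0, 10, 3]
  [∞, 6, 0, 3]
  [∞, 13, 7, 0]

This is the Floyd-Warshall all-pairs shortest-path computation. For each intermediate vertex k = 0, 1, …, 3, update dist[i][j] ← min(dist[i][j], dist[i][k] + dist[k][j]). The final matrix gives, for each (i, j), the minimum total weight of any directed path from i to j (possibly empty when i = j).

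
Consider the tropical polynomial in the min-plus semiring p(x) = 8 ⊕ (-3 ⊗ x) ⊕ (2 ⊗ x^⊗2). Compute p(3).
p(3) = 0

A tropical monomial a ⊗ x^⊗i evaluates to a + i · x. Evaluating each term at x = 3:
  Term 0 contributes 8 + 0 · 3 = 8
  Term 1 contributes -3 + 1 · 3 = 0
  Term 2 contributes 2 + 2 · 3 = 8
p(3) = ⊕ of these = min[8, 0, 8] = 0.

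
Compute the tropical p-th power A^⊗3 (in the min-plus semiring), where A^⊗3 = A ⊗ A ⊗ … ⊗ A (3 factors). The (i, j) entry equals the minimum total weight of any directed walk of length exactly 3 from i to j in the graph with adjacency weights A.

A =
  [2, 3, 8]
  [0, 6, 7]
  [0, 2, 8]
A^⊗3 =
  [5, 6, 11]
  [3, 5, 10]
  [3, 5, 10]

Each entry (A^⊗3)_ij equals the minimum over all length-3 walks i = v_0 → v_1 → … → v_3 = j of Σ_t A[v_t][v_{t+1}]. For example, for (i, j) = (0, 2) we minimise over 9 possible intermediate vertex sequences; the minimum is 11, attained along the walk 0 → 1 → 0 → 2.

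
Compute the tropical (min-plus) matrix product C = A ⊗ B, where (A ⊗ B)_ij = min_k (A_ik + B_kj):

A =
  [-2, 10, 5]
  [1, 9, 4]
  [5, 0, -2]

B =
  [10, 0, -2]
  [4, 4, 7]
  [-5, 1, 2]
A ⊗ B =
  [0, -2, -4]
  [-1, 1, -1]
  [-7, -1, 0]

Apply the min-plus product entry-by-entry:
  C[0][0] = min over k of (A[0][0] + B[0][0] = -2 + 10 = 8, A[0][1] + B[1][0] = 10 + 4 = 14, A[0][2] + B[2][0] = 5 + -5 = 0) = 0 (attained at k = 2)
  C[0][1] = min over k of (A[0][0] + B[0][1] = -2 + 0 = -2, A[0][1] + B[1][1] = 10 + 4 = 14, A[0][2] + B[2][1] = 5 + 1 = 6) = -2 (attained at k = 0)
  C[0][2] = min over k of (A[0][0] + B[0][2] = -2 + -2 = -4, A[0][1] + B[1][2] = 10 + 7 = 17, A[0][2] + B[2][2] = 5 + 2 = 7) = -4 (attained at k = 0)
  C[1][0] = min over k of (A[1][0] + B[0][0] = 1 + 10 = 11, A[1][1] + B[1][0] = 9 + 4 = 13, A[1][2] + B[2][0] = 4 + -5 = -1) = -1 (attained at k = 2)
  C[1][1] = min over k of (A[1][0] + B[0][1] = 1 + 0 = 1, A[1][1] + B[1][1] = 9 + 4 = 13, A[1][2] + B[2][1] = 4 + 1 = 5) = 1 (attained at k = 0)
  C[1][2] = min over k of (A[1][0] + B[0][2] = 1 + -2 = -1, A[1][1] + B[1][2] = 9 + 7 = 16, A[1][2] + B[2][2] = 4 + 2 = 6) = -1 (attained at k = 0)
  C[2][0] = min over k of (A[2][0] + B[0][0] = 5 + 10 = 15, A[2][1] + B[1][0] = 0 + 4 = 4, A[2][2] + B[2][0] = -2 + -5 = -7) = -7 (attained at k = 2)
  C[2][1] = min over k of (A[2][0] + B[0][1] = 5 + 0 = 5, A[2][1] + B[1][1] = 0 + 4 = 4, A[2][2] + B[2][1] = -2 + 1 = -1) = -1 (attained at k = 2)
  C[2][2] = min over k of (A[2][0] + B[0][2] = 5 + -2 = 3, A[2][1] + B[1][2] = 0 + 7 = 7, A[2][2] + B[2][2] = -2 + 2 = 0) = 0 (attained at k = 2)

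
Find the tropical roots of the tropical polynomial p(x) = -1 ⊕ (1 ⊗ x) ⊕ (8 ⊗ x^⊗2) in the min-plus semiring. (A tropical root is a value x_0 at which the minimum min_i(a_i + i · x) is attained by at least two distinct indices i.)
Roots: {-7, -2}

Each tropical root is a break point of the lower envelope of the lines y = a_i + i · x (there are 3 lines, with slopes 0, 1, ..., 2). Only the lines that attain the minimum somewhere contribute to roots; other lines are dominated. Here the surviving (envelope) indices are i = 2, i = 1, i = 0.
Intersections between consecutive envelope lines give the roots: for adjacent envelope indices i < j the intersection is x = (a_i − a_j) / (j − i). Reading off the sorted break points: {-7, -2}.
Verification: at each break x_0, at least two indices attain the minimum of min_i(a_i + i · x_0).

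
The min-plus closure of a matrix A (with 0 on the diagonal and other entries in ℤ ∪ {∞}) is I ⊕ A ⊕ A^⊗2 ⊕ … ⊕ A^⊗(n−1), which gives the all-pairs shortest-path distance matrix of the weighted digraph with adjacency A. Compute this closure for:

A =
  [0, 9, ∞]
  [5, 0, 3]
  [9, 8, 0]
Closure =
  [0, 9, 12]
  [5, 0, 3]
  [9, 8, 0]

This is the Floyd-Warshall all-pairs shortest-path computation. For each intermediate vertex k = 0, 1, …, 2, update dist[i][j] ← min(dist[i][j], dist[i][k] + dist[k][j]). The final matrix gives, for each (i, j), the minimum total weight of any directed path from i to j (possibly empty when i = j).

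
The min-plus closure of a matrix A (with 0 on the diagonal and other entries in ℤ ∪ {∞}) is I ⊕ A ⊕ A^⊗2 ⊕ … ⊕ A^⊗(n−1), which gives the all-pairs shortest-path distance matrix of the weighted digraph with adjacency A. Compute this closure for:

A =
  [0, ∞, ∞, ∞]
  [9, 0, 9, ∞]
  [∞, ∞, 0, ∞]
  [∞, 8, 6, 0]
Closure =
  [0, ∞, ∞, ∞]
  [9, 0, 9, ∞]
  [∞, ∞, 0, ∞]
  [17, 8, 6, 0]

This is the Floyd-Warshall all-pairs shortest-path computation. For each intermediate vertex k = 0, 1, …, 3, update dist[i][j] ← min(dist[i][j], dist[i][k] + dist[k][j]). The final matrix gives, for each (i, j), the minimum total weight of any directed path from i to j (possibly empty when i = j).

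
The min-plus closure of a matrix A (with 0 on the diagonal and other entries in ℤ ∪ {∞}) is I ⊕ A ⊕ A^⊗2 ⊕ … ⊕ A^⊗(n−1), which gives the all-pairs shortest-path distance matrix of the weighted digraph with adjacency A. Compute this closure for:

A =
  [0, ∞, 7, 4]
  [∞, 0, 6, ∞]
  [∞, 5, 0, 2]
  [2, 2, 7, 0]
Closure =
  [0, 6, 7, 4]
  [10, 0, 6, 8]
  [4, 4, 0, 2]
  [2, 2, 7, 0]

This is the Floyd-Warshall all-pairs shortest-path computation. For each intermediate vertex k = 0, 1, …, 3, update dist[i][j] ← min(dist[i][j], dist[i][k] + dist[k][j]). The final matrix gives, for each (i, j), the minimum total weight of any directed path from i to j (possibly empty when i = j).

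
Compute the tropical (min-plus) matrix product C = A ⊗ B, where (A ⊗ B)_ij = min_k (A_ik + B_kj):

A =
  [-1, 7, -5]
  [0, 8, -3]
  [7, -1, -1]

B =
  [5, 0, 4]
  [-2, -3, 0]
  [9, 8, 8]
A ⊗ B =
  [4, -1, 3]
  [5, 0, 4]
  [-3, -4, -1]

Apply the min-plus product entry-by-entry:
  C[0][0] = min over k of (A[0][0] + B[0][0] = -1 + 5 = 4, A[0][1] + B[1][0] = 7 + -2 = 5, A[0][2] + B[2][0] = -5 + 9 = 4) = 4 (attained at k = 0)
  C[0][1] = min over k of (A[0][0] + B[0][1] = -1 + 0 = -1, A[0][1] + B[1][1] = 7 + -3 = 4, A[0][2] + B[2][1] = -5 + 8 = 3) = -1 (attained at k = 0)
  C[0][2] = min over k of (A[0][0] + B[0][2] = -1 + 4 = 3, A[0][1] + B[1][2] = 7 + 0 = 7, A[0][2] + B[2][2] = -5 + 8 = 3) = 3 (attained at k = 0)
  C[1][0] = min over k of (A[1][0] + B[0][0] = 0 + 5 = 5, A[1][1] + B[1][0] = 8 + -2 = 6, A[1][2] + B[2][0] = -3 + 9 = 6) = 5 (attained at k = 0)
  C[1][1] = min over k of (A[1][0] + B[0][1] = 0 + 0 = 0, A[1][1] + B[1][1] = 8 + -3 = 5, A[1][2] + B[2][1] = -3 + 8 = 5) = 0 (attained at k = 0)
  C[1][2] = min over k of (A[1][0] + B[0][2] = 0 + 4 = 4, A[1][1] + B[1][2] = 8 + 0 = 8, A[1][2] + B[2][2] = -3 + 8 = 5) = 4 (attained at k = 0)
  C[2][0] = min over k of (A[2][0] + B[0][0] = 7 + 5 = 12, A[2][1] + B[1][0] = -1 + -2 = -3, A[2][2] + B[2][0] = -1 + 9 = 8) = -3 (attained at k = 1)
  C[2][1] = min over k of (A[2][0] + B[0][1] = 7 + 0 = 7, A[2][1] + B[1][1] = -1 + -3 = -4, A[2][2] + B[2][1] = -1 + 8 = 7) = -4 (attained at k = 1)
  C[2][2] = min over k of (A[2][0] + B[0][2] = 7 + 4 = 11, A[2][1] + B[1][2] = -1 + 0 = -1, A[2][2] + B[2][2] = -1 + 8 = 7) = -1 (attained at k = 1)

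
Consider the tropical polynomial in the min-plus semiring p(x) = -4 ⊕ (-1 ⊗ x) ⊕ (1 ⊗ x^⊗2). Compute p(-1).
p(-1) = -4

A tropical monomial a ⊗ x^⊗i evaluates to a + i · x. Evaluating each term at x = -1:
  Term 0 contributes -4 + 0 · -1 = -4
  Term 1 contributes -1 + 1 · -1 = -2
  Term 2 contributes 1 + 2 · -1 = -1
p(-1) = ⊕ of these = min[-4, -2, -1] = -4.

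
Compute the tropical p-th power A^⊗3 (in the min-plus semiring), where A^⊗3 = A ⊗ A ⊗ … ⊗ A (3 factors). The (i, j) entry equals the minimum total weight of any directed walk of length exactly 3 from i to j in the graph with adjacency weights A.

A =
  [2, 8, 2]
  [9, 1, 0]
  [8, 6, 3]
A^⊗3 =
  [6, 9, 6]
  [9, 3, 2]
  [12, 8, 7]

Each entry (A^⊗3)_ij equals the minimum over all length-3 walks i = v_0 → v_1 → … → v_3 = j of Σ_t A[v_t][v_{t+1}]. For example, for (i, j) = (0, 2) we minimise over 9 possible intermediate vertex sequences; the minimum is 6, attained along the walk 0 → 0 → 0 → 2.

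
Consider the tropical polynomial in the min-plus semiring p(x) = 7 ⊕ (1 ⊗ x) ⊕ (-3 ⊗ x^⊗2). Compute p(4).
p(4) = 5

A tropical monomial a ⊗ x^⊗i evaluates to a + i · x. Evaluating each term at x = 4:
  Term 0 contributes 7 + 0 · 4 = 7
  Term 1 contributes 1 + 1 · 4 = 5
  Term 2 contributes -3 + 2 · 4 = 5
p(4) = ⊕ of these = min[7, 5, 5] = 5.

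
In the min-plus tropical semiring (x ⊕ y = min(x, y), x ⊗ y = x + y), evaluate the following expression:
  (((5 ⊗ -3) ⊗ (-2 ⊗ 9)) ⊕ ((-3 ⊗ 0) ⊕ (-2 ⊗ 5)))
(((5 ⊗ -3) ⊗ (-2 ⊗ 9)) ⊕ ((-3 ⊗ 0) ⊕ (-2 ⊗ 5))) = -3

Expand innermost to outermost. Recall ⊕ takes the minimum of its arguments and ⊗ takes their sum. Working out the expression (((5 ⊗ -3) ⊗ (-2 ⊗ 9)) ⊕ ((-3 ⊗ 0) ⊕ (-2 ⊗ 5))) gives -3.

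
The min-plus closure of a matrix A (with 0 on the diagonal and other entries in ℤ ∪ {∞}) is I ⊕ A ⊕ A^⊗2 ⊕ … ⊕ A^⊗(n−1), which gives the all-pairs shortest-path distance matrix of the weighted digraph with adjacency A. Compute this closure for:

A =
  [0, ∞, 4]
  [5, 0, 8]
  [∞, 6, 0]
Closure =
  [0, 10, 4]
  [5, 0, 8]
  [11, 6, 0]

This is the Floyd-Warshall all-pairs shortest-path computation. For each intermediate vertex k = 0, 1, …, 2, update dist[i][j] ← min(dist[i][j], dist[i][k] + dist[k][j]). The final matrix gives, for each (i, j), the minimum total weight of any directed path from i to j (possibly empty when i = j).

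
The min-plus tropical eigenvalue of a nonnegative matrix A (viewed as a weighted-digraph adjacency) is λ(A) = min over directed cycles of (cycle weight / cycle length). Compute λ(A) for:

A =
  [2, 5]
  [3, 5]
λ(A) = 2

Enumerate directed cycles and compute their means (weight / length). Sample:
  cycle 0 → 0: weight = 2, length = 1, mean = 2/1 ≈ 2.000
  cycle 1 → 1: weight = 5, length = 1, mean = 5/1 ≈ 5.000
  cycle 0 → 1 → 0: weight = 8, length = 2, mean = 8/2 ≈ 4.000
  cycle 1 → 0 → 1: weight = 8, length = 2, mean = 8/2 ≈ 4.000
Minimum mean = 2.000, attained e.g. along the cycle 0 → 0 with weight 2 and length 1. So λ(A) = 2/1 = 2.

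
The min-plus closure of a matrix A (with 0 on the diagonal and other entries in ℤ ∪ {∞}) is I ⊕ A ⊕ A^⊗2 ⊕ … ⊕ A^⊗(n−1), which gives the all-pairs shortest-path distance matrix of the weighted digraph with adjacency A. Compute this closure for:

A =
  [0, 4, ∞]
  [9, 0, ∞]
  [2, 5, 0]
Closure =
  [0, 4, ∞]
  [9, 0, ∞]
  [2, 5, 0]

This is the Floyd-Warshall all-pairs shortest-path computation. For each intermediate vertex k = 0, 1, …, 2, update dist[i][j] ← min(dist[i][j], dist[i][k] + dist[k][j]). The final matrix gives, for each (i, j), the minimum total weight of any directed path from i to j (possibly empty when i = j).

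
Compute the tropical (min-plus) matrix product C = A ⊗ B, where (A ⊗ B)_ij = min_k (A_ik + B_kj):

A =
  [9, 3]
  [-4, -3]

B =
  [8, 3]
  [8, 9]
A ⊗ B =
  [11, 12]
  [4, -1]

Apply the min-plus product entry-by-entry:
  C[0][0] = min over k of (A[0][0] + B[0][0] = 9 + 8 = 17, A[0][1] + B[1][0] = 3 + 8 = 11) = 11 (attained at k = 1)
  C[0][1] = min over k of (A[0][0] + B[0][1] = 9 + 3 = 12, A[0][1] + B[1][1] = 3 + 9 = 12) = 12 (attained at k = 0)
  C[1][0] = min over k of (A[1][0] + B[0][0] = -4 + 8 = 4, A[1][1] + B[1][0] = -3 + 8 = 5) = 4 (attained at k = 0)
  C[1][1] = min over k of (A[1][0] + B[0][1] = -4 + 3 = -1, A[1][1] + B[1][1] = -3 + 9 = 6) = -1 (attained at k = 0)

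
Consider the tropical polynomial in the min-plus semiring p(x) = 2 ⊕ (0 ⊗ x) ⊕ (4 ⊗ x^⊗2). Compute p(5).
p(5) = 2

A tropical monomial a ⊗ x^⊗i evaluates to a + i · x. Evaluating each term at x = 5:
  Term 0 contributes 2 + 0 · 5 = 2
  Term 1 contributes 0 + 1 · 5 = 5
  Term 2 contributes 4 + 2 · 5 = 14
p(5) = ⊕ of these = min[2, 5, 14] = 2.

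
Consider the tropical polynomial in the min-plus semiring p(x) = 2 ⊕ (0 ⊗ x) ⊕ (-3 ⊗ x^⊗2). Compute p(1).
p(1) = -1

A tropical monomial a ⊗ x^⊗i evaluates to a + i · x. Evaluating each term at x = 1:
  Term 0 contributes 2 + 0 · 1 = 2
  Term 1 contributes 0 + 1 · 1 = 1
  Term 2 contributes -3 + 2 · 1 = -1
p(1) = ⊕ of these = min[2, 1, -1] = -1.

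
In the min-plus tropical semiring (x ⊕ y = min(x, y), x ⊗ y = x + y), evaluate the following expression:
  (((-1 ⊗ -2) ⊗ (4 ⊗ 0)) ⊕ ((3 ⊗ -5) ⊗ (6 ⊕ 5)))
(((-1 ⊗ -2) ⊗ (4 ⊗ 0)) ⊕ ((3 ⊗ -5) ⊗ (6 ⊕ 5))) = 1

Expand innermost to outermost. Recall ⊕ takes the minimum of its arguments and ⊗ takes their sum. Working out the expression (((-1 ⊗ -2) ⊗ (4 ⊗ 0)) ⊕ ((3 ⊗ -5) ⊗ (6 ⊕ 5))) gives 1.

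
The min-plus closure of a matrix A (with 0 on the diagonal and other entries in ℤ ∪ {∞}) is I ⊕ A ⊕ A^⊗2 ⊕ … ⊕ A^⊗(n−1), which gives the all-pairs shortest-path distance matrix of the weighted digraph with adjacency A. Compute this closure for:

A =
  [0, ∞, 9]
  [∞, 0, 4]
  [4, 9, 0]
Closure =
  [0, 18, 9]
  [8, 0, 4]
  [4, 9, 0]

This is the Floyd-Warshall all-pairs shortest-path computation. For each intermediate vertex k = 0, 1, …, 2, update dist[i][j] ← min(dist[i][j], dist[i][k] + dist[k][j]). The final matrix gives, for each (i, j), the minimum total weight of any directed path from i to j (possibly empty when i = j).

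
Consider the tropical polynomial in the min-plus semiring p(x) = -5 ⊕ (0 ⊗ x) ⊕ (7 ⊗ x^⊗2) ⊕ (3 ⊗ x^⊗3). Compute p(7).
p(7) = -5

A tropical monomial a ⊗ x^⊗i evaluates to a + i · x. Evaluating each term at x = 7:
  Term 0 contributes -5 + 0 · 7 = -5
  Term 1 contributes 0 + 1 · 7 = 7
  Term 2 contributes 7 + 2 · 7 = 21
  Term 3 contributes 3 + 3 · 7 = 24
p(7) = ⊕ of these = min[-5, 7, 21, 24] = -5.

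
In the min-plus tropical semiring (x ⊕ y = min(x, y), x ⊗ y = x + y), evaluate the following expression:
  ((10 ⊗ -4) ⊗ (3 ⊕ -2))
((10 ⊗ -4) ⊗ (3 ⊕ -2)) = 4

Expand innermost to outermost. Recall ⊕ takes the minimum of its arguments and ⊗ takes their sum. Working out the expression ((10 ⊗ -4) ⊗ (3 ⊕ -2)) gives 4.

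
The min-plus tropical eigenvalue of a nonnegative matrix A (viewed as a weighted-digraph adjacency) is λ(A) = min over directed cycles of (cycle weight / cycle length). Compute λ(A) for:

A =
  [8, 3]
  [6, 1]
λ(A) = 1

Enumerate directed cycles and compute their means (weight / length). Sample:
  cycle 0 → 0: weight = 8, length = 1, mean = 8/1 ≈ 8.000
  cycle 1 → 1: weight = 1, length = 1, mean = 1/1 ≈ 1.000
  cycle 0 → 1 → 0: weight = 9, length = 2, mean = 9/2 ≈ 4.500
  cycle 1 → 0 → 1: weight = 9, length = 2, mean = 9/2 ≈ 4.500
Minimum mean = 1.000, attained e.g. along the cycle 1 → 1 with weight 1 and length 1. So λ(A) = 1/1 = 1.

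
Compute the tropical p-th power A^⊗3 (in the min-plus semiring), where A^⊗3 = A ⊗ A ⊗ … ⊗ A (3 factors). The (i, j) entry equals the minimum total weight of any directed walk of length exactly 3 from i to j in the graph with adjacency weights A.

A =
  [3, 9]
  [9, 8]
A^⊗3 =
  [9, 15]
  [15, 21]

Each entry (A^⊗3)_ij equals the minimum over all length-3 walks i = v_0 → v_1 → … → v_3 = j of Σ_t A[v_t][v_{t+1}]. For example, for (i, j) = (0, 1) we minimise over 4 possible intermediate vertex sequences; the minimum is 15, attained along the walk 0 → 0 → 0 → 1.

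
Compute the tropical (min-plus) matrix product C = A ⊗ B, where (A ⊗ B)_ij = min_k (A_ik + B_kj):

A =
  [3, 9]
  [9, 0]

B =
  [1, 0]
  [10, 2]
A ⊗ B =
  [4, 3]
  [10, 2]

Apply the min-plus product entry-by-entry:
  C[0][0] = min over k of (A[0][0] + B[0][0] = 3 + 1 = 4, A[0][1] + B[1][0] = 9 + 10 = 19) = 4 (attained at k = 0)
  C[0][1] = min over k of (A[0][0] + B[0][1] = 3 + 0 = 3, A[0][1] + B[1][1] = 9 + 2 = 11) = 3 (attained at k = 0)
  C[1][0] = min over k of (A[1][0] + B[0][0] = 9 + 1 = 10, A[1][1] + B[1][0] = 0 + 10 = 10) = 10 (attained at k = 0)
  C[1][1] = min over k of (A[1][0] + B[0][1] = 9 + 0 = 9, A[1][1] + B[1][1] = 0 + 2 = 2) = 2 (attained at k = 1)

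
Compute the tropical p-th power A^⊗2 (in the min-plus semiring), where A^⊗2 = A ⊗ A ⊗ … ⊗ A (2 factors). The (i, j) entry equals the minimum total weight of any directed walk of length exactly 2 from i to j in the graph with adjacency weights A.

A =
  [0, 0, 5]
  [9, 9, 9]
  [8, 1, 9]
A^⊗2 =
  [0, 0, 5]
  [9, 9, 14]
  [8, 8, 10]

Each entry (A^⊗2)_ij equals the minimum over all length-2 walks i = v_0 → v_1 → … → v_2 = j of Σ_t A[v_t][v_{t+1}]. For example, for (i, j) = (0, 2) we minimise over 3 possible intermediate vertex sequences; the minimum is 5, attained along the walk 0 → 0 → 2.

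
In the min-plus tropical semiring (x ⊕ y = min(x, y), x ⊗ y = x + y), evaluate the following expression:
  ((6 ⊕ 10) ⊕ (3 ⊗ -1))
((6 ⊕ 10) ⊕ (3 ⊗ -1)) = 2

Expand innermost to outermost. Recall ⊕ takes the minimum of its arguments and ⊗ takes their sum. Working out the expression ((6 ⊕ 10) ⊕ (3 ⊗ -1)) gives 2.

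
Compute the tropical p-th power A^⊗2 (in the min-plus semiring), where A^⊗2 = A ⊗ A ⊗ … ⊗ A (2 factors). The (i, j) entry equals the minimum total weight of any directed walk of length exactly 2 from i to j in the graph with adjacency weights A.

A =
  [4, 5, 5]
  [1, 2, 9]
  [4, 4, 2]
A^⊗2 =
  [6, 7, 7]
  [3, 4, 6]
  [5, 6, 4]

Each entry (A^⊗2)_ij equals the minimum over all length-2 walks i = v_0 → v_1 → … → v_2 = j of Σ_t A[v_t][v_{t+1}]. For example, for (i, j) = (0, 2) we minimise over 3 possible intermediate vertex sequences; the minimum is 7, attained along the walk 0 → 2 → 2.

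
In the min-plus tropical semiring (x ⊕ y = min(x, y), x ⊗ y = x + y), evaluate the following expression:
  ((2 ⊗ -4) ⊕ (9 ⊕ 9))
((2 ⊗ -4) ⊕ (9 ⊕ 9)) = -2

Expand innermost to outermost. Recall ⊕ takes the minimum of its arguments and ⊗ takes their sum. Working out the expression ((2 ⊗ -4) ⊕ (9 ⊕ 9)) gives -2.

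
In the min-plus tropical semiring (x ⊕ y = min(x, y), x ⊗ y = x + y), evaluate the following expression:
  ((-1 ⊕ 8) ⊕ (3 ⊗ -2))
((-1 ⊕ 8) ⊕ (3 ⊗ -2)) = -1

Expand innermost to outermost. Recall ⊕ takes the minimum of its arguments and ⊗ takes their sum. Working out the expression ((-1 ⊕ 8) ⊕ (3 ⊗ -2)) gives -1.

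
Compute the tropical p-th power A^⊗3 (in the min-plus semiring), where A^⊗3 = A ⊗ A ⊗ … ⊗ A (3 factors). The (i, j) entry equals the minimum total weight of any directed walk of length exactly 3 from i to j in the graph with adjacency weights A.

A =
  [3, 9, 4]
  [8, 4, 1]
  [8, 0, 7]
A^⊗3 =
  [9, 7, 5]
  [9, 5, 2]
  [9, 1, 5]

Each entry (A^⊗3)_ij equals the minimum over all length-3 walks i = v_0 → v_1 → … → v_3 = j of Σ_t A[v_t][v_{t+1}]. For example, for (i, j) = (0, 2) we minimise over 9 possible intermediate vertex sequences; the minimum is 5, attained along the walk 0 → 2 → 1 → 2.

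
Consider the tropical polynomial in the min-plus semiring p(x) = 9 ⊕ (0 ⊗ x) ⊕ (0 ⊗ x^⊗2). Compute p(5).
p(5) = 5

A tropical monomial a ⊗ x^⊗i evaluates to a + i · x. Evaluating each term at x = 5:
  Term 0 contributes 9 + 0 · 5 = 9
  Term 1 contributes 0 + 1 · 5 = 5
  Term 2 contributes 0 + 2 · 5 = 10
p(5) = ⊕ of these = min[9, 5, 10] = 5.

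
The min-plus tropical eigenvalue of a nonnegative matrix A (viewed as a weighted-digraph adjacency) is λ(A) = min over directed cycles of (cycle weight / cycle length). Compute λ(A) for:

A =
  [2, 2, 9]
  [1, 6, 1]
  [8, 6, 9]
λ(A) = 3/2

Enumerate directed cycles and compute their means (weight / length). Sample:
  cycle 0 → 0: weight = 2, length = 1, mean = 2/1 ≈ 2.000
  cycle 1 → 1: weight = 6, length = 1, mean = 6/1 ≈ 6.000
  cycle 2 → 2: weight = 9, length = 1, mean = 9/1 ≈ 9.000
  cycle 0 → 1 → 0: weight = 3, length = 2, mean = 3/2 ≈ 1.500
  cycle 0 → 2 → 0: weight = 17, length = 2, mean = 17/2 ≈ 8.500
  cycle 1 → 0 → 1: weight = 3, length = 2, mean = 3/2 ≈ 1.500
Minimum mean = 1.500, attained e.g. along the cycle 0 → 1 → 0 with weight 3 and length 2. So λ(A) = 3/2 = 3/2.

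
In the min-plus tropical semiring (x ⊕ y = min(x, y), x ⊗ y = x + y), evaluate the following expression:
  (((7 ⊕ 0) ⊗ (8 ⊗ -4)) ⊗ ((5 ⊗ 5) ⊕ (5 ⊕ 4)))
(((7 ⊕ 0) ⊗ (8 ⊗ -4)) ⊗ ((5 ⊗ 5) ⊕ (5 ⊕ 4))) = 8

Expand innermost to outermost. Recall ⊕ takes the minimum of its arguments and ⊗ takes their sum. Working out the expression (((7 ⊕ 0) ⊗ (8 ⊗ -4)) ⊗ ((5 ⊗ 5) ⊕ (5 ⊕ 4))) gives 8.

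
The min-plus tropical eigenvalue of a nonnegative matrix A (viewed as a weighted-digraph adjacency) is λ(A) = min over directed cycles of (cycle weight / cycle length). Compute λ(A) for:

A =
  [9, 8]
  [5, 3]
λ(A) = 3

Enumerate directed cycles and compute their means (weight / length). Sample:
  cycle 0 → 0: weight = 9, length = 1, mean = 9/1 ≈ 9.000
  cycle 1 → 1: weight = 3, length = 1, mean = 3/1 ≈ 3.000
  cycle 0 → 1 → 0: weight = 13, length = 2, mean = 13/2 ≈ 6.500
  cycle 1 → 0 → 1: weight = 13, length = 2, mean = 13/2 ≈ 6.500
Minimum mean = 3.000, attained e.g. along the cycle 1 → 1 with weight 3 and length 1. So λ(A) = 3/1 = 3.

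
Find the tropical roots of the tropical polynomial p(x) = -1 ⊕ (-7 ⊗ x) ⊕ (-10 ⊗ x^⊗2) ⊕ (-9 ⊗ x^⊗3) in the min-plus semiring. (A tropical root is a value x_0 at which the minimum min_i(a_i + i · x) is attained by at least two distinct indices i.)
Roots: {-1, 3, 6}

Each tropical root is a break point of the lower envelope of the lines y = a_i + i · x (there are 4 lines, with slopes 0, 1, ..., 3). Only the lines that attain the minimum somewhere contribute to roots; other lines are dominated. Here the surviving (envelope) indices are i = 3, i = 2, i = 1, i = 0.
Intersections between consecutive envelope lines give the roots: for adjacent envelope indices i < j the intersection is x = (a_i − a_j) / (j − i). Reading off the sorted break points: {-1, 3, 6}.
Verification: at each break x_0, at least two indices attain the minimum of min_i(a_i + i · x_0).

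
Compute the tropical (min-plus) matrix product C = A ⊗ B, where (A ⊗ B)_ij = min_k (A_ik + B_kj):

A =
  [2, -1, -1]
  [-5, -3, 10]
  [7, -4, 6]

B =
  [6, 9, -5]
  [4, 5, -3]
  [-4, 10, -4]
A ⊗ B =
  [-5, 4, -5]
  [1, 2, -10]
  [0, 1, -7]

Apply the min-plus product entry-by-entry:
  C[0][0] = min over k of (A[0][0] + B[0][0] = 2 + 6 = 8, A[0][1] + B[1][0] = -1 + 4 = 3, A[0][2] + B[2][0] = -1 + -4 = -5) = -5 (attained at k = 2)
  C[0][1] = min over k of (A[0][0] + B[0][1] = 2 + 9 = 11, A[0][1] + B[1][1] = -1 + 5 = 4, A[0][2] + B[2][1] = -1 + 10 = 9) = 4 (attained at k = 1)
  C[0][2] = min over k of (A[0][0] + B[0][2] = 2 + -5 = -3, A[0][1] + B[1][2] = -1 + -3 = -4, A[0][2] + B[2][2] = -1 + -4 = -5) = -5 (attained at k = 2)
  C[1][0] = min over k of (A[1][0] + B[0][0] = -5 + 6 = 1, A[1][1] + B[1][0] = -3 + 4 = 1, A[1][2] + B[2][0] = 10 + -4 = 6) = 1 (attained at k = 0)
  C[1][1] = min over k of (A[1][0] + B[0][1] = -5 + 9 = 4, A[1][1] + B[1][1] = -3 + 5 = 2, A[1][2] + B[2][1] = 10 + 10 = 20) = 2 (attained at k = 1)
  C[1][2] = min over k of (A[1][0] + B[0][2] = -5 + -5 = -10, A[1][1] + B[1][2] = -3 + -3 = -6, A[1][2] + B[2][2] = 10 + -4 = 6) = -10 (attained at k = 0)
  C[2][0] = min over k of (A[2][0] + B[0][0] = 7 + 6 = 13, A[2][1] + B[1][0] = -4 + 4 = 0, A[2][2] + B[2][0] = 6 + -4 = 2) = 0 (attained at k = 1)
  C[2][1] = min over k of (A[2][0] + B[0][1] = 7 + 9 = 16, A[2][1] + B[1][1] = -4 + 5 = 1, A[2][2] + B[2][1] = 6 + 10 = 16) = 1 (attained at k = 1)
  C[2][2] = min over k of (A[2][0] + B[0][2] = 7 + -5 = 2, A[2][1] + B[1][2] = -4 + -3 = -7, A[2][2] + B[2][2] = 6 + -4 = 2) = -7 (attained at k = 1)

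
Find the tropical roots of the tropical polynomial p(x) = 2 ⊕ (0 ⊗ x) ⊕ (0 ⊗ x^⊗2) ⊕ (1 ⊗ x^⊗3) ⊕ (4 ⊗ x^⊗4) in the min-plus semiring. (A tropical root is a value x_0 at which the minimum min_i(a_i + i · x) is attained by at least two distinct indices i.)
Roots: {-3, -1, 0, 2}

Each tropical root is a break point of the lower envelope of the lines y = a_i + i · x (there are 5 lines, with slopes 0, 1, ..., 4). Only the lines that attain the minimum somewhere contribute to roots; other lines are dominated. Here the surviving (envelope) indices are i = 4, i = 3, i = 2, i = 1, i = 0.
Intersections between consecutive envelope lines give the roots: for adjacent envelope indices i < j the intersection is x = (a_i − a_j) / (j − i). Reading off the sorted break points: {-3, -1, 0, 2}.
Verification: at each break x_0, at least two indices attain the minimum of min_i(a_i + i · x_0).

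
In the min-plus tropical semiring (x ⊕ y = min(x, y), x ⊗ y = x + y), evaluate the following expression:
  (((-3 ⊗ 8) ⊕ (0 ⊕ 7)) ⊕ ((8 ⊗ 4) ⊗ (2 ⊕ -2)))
(((-3 ⊗ 8) ⊕ (0 ⊕ 7)) ⊕ ((8 ⊗ 4) ⊗ (2 ⊕ -2))) = 0

Expand innermost to outermost. Recall ⊕ takes the minimum of its arguments and ⊗ takes their sum. Working out the expression (((-3 ⊗ 8) ⊕ (0 ⊕ 7)) ⊕ ((8 ⊗ 4) ⊗ (2 ⊕ -2))) gives 0.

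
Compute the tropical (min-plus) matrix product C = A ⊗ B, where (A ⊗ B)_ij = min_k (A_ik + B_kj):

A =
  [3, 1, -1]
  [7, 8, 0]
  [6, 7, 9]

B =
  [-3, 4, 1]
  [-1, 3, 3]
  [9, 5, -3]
A ⊗ B =
  [0, 4, -4]
  [4, 5, -3]
  [3, 10, 6]

Apply the min-plus product entry-by-entry:
  C[0][0] = min over k of (A[0][0] + B[0][0] = 3 + -3 = 0, A[0][1] + B[1][0] = 1 + -1 = 0, A[0][2] + B[2][0] = -1 + 9 = 8) = 0 (attained at k = 0)
  C[0][1] = min over k of (A[0][0] + B[0][1] = 3 + 4 = 7, A[0][1] + B[1][1] = 1 + 3 = 4, A[0][2] + B[2][1] = -1 + 5 = 4) = 4 (attained at k = 1)
  C[0][2] = min over k of (A[0][0] + B[0][2] = 3 + 1 = 4, A[0][1] + B[1][2] = 1 + 3 = 4, A[0][2] + B[2][2] = -1 + -3 = -4) = -4 (attained at k = 2)
  C[1][0] = min over k of (A[1][0] + B[0][0] = 7 + -3 = 4, A[1][1] + B[1][0] = 8 + -1 = 7, A[1][2] + B[2][0] = 0 + 9 = 9) = 4 (attained at k = 0)
  C[1][1] = min over k of (A[1][0] + B[0][1] = 7 + 4 = 11, A[1][1] + B[1][1] = 8 + 3 = 11, A[1][2] + B[2][1] = 0 + 5 = 5) = 5 (attained at k = 2)
  C[1][2] = min over k of (A[1][0] + B[0][2] = 7 + 1 = 8, A[1][1] + B[1][2] = 8 + 3 = 11, A[1][2] + B[2][2] = 0 + -3 = -3) = -3 (attained at k = 2)
  C[2][0] = min over k of (A[2][0] + B[0][0] = 6 + -3 = 3, A[2][1] + B[1][0] = 7 + -1 = 6, A[2][2] + B[2][0] = 9 + 9 = 18) = 3 (attained at k = 0)
  C[2][1] = min over k of (A[2][0] + B[0][1] = 6 + 4 = 10, A[2][1] + B[1][1] = 7 + 3 = 10, A[2][2] + B[2][1] = 9 + 5 = 14) = 10 (attained at k = 0)
  C[2][2] = min over k of (A[2][0] + B[0][2] = 6 + 1 = 7, A[2][1] + B[1][2] = 7 + 3 = 10, A[2][2] + B[2][2] = 9 + -3 = 6) = 6 (attained at k = 2)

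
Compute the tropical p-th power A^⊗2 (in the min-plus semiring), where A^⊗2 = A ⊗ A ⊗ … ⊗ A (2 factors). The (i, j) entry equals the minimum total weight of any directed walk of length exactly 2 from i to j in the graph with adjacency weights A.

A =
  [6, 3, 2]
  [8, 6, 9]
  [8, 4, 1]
A^⊗2 =
  [10, 6, 3]
  [14, 11, 10]
  [9, 5, 2]

Each entry (A^⊗2)_ij equals the minimum over all length-2 walks i = v_0 → v_1 → … → v_2 = j of Σ_t A[v_t][v_{t+1}]. For example, for (i, j) = (0, 2) we minimise over 3 possible intermediate vertex sequences; the minimum is 3, attained along the walk 0 → 2 → 2.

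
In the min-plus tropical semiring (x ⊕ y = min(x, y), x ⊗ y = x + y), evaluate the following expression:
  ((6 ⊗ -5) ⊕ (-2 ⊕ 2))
((6 ⊗ -5) ⊕ (-2 ⊕ 2)) = -2

Expand innermost to outermost. Recall ⊕ takes the minimum of its arguments and ⊗ takes their sum. Working out the expression ((6 ⊗ -5) ⊕ (-2 ⊕ 2)) gives -2.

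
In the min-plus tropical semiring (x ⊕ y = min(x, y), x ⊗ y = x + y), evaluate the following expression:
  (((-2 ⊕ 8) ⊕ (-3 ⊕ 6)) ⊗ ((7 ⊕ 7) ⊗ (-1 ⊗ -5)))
(((-2 ⊕ 8) ⊕ (-3 ⊕ 6)) ⊗ ((7 ⊕ 7) ⊗ (-1 ⊗ -5))) = -2

Expand innermost to outermost. Recall ⊕ takes the minimum of its arguments and ⊗ takes their sum. Working out the expression (((-2 ⊕ 8) ⊕ (-3 ⊕ 6)) ⊗ ((7 ⊕ 7) ⊗ (-1 ⊗ -5))) gives -2.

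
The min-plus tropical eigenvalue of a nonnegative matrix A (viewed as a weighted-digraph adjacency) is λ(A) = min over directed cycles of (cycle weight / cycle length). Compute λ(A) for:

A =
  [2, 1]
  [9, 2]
λ(A) = 2

Enumerate directed cycles and compute their means (weight / length). Sample:
  cycle 0 → 0: weight = 2, length = 1, mean = 2/1 ≈ 2.000
  cycle 1 → 1: weight = 2, length = 1, mean = 2/1 ≈ 2.000
  cycle 0 → 1 → 0: weight = 10, length = 2, mean = 10/2 ≈ 5.000
  cycle 1 → 0 → 1: weight = 10, length = 2, mean = 10/2 ≈ 5.000
Minimum mean = 2.000, attained e.g. along the cycle 0 → 0 with weight 2 and length 1. So λ(A) = 2/1 = 2.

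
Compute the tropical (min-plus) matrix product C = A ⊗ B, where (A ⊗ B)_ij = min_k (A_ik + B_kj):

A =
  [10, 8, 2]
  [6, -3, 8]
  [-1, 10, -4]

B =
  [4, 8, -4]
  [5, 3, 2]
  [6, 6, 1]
A ⊗ B =
  [8, 8, 3]
  [2, 0, -1]
  [2, 2, -5]

Apply the min-plus product entry-by-entry:
  C[0][0] = min over k of (A[0][0] + B[0][0] = 10 + 4 = 14, A[0][1] + B[1][0] = 8 + 5 = 13, A[0][2] + B[2][0] = 2 + 6 = 8) = 8 (attained at k = 2)
  C[0][1] = min over k of (A[0][0] + B[0][1] = 10 + 8 = 18, A[0][1] + B[1][1] = 8 + 3 = 11, A[0][2] + B[2][1] = 2 + 6 = 8) = 8 (attained at k = 2)
  C[0][2] = min over k of (A[0][0] + B[0][2] = 10 + -4 = 6, A[0][1] + B[1][2] = 8 + 2 = 10, A[0][2] + B[2][2] = 2 + 1 = 3) = 3 (attained at k = 2)
  C[1][0] = min over k of (A[1][0] + B[0][0] = 6 + 4 = 10, A[1][1] + B[1][0] = -3 + 5 = 2, A[1][2] + B[2][0] = 8 + 6 = 14) = 2 (attained at k = 1)
  C[1][1] = min over k of (A[1][0] + B[0][1] = 6 + 8 = 14, A[1][1] + B[1][1] = -3 + 3 = 0, A[1][2] + B[2][1] = 8 + 6 = 14) = 0 (attained at k = 1)
  C[1][2] = min over k of (A[1][0] + B[0][2] = 6 + -4 = 2, A[1][1] + B[1][2] = -3 + 2 = -1, A[1][2] + B[2][2] = 8 + 1 = 9) = -1 (attained at k = 1)
  C[2][0] = min over k of (A[2][0] + B[0][0] = -1 + 4 = 3, A[2][1] + B[1][0] = 10 + 5 = 15, A[2][2] + B[2][0] = -4 + 6 = 2) = 2 (attained at k = 2)
  C[2][1] = min over k of (A[2][0] + B[0][1] = -1 + 8 = 7, A[2][1] + B[1][1] = 10 + 3 = 13, A[2][2] + B[2][1] = -4 + 6 = 2) = 2 (attained at k = 2)
  C[2][2] = min over k of (A[2][0] + B[0][2] = -1 + -4 = -5, A[2][1] + B[1][2] = 10 + 2 = 12, A[2][2] + B[2][2] = -4 + 1 = -3) = -5 (attained at k = 0)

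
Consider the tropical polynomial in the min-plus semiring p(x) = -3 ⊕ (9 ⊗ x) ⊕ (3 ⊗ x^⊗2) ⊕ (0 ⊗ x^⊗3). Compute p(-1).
p(-1) = -3

A tropical monomial a ⊗ x^⊗i evaluates to a + i · x. Evaluating each term at x = -1:
  Term 0 contributes -3 + 0 · -1 = -3
  Term 1 contributes 9 + 1 · -1 = 8
  Term 2 contributes 3 + 2 · -1 = 1
  Term 3 contributes 0 + 3 · -1 = -3
p(-1) = ⊕ of these = min[-3, 8, 1, -3] = -3.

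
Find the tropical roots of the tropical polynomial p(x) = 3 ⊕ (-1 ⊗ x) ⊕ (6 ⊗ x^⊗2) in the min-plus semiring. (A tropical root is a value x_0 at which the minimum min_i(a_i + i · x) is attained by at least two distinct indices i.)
Roots: {-7, 4}

Each tropical root is a break point of the lower envelope of the lines y = a_i + i · x (there are 3 lines, with slopes 0, 1, ..., 2). Only the lines that attain the minimum somewhere contribute to roots; other lines are dominated. Here the surviving (envelope) indices are i = 2, i = 1, i = 0.
Intersections between consecutive envelope lines give the roots: for adjacent envelope indices i < j the intersection is x = (a_i − a_j) / (j − i). Reading off the sorted break points: {-7, 4}.
Verification: at each break x_0, at least two indices attain the minimum of min_i(a_i + i · x_0).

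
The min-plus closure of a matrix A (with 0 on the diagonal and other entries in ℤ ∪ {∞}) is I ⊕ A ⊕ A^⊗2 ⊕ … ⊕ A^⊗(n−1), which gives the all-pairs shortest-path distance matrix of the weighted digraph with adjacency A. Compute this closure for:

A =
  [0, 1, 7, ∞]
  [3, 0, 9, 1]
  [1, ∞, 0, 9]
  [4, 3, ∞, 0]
Closure =
  [0, 1, 7, 2]
  [3, 0, 9, 1]
  [1, 2, 0, 3]
  [4, 3, 11, 0]

This is the Floyd-Warshall all-pairs shortest-path computation. For each intermediate vertex k = 0, 1, …, 3, update dist[i][j] ← min(dist[i][j], dist[i][k] + dist[k][j]). The final matrix gives, for each (i, j), the minimum total weight of any directed path from i to j (possibly empty when i = j).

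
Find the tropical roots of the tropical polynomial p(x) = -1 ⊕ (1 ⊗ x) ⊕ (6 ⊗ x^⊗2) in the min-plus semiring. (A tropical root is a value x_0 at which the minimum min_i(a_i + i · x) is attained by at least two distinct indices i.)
Roots: {-5, -2}

Each tropical root is a break point of the lower envelope of the lines y = a_i + i · x (there are 3 lines, with slopes 0, 1, ..., 2). Only the lines that attain the minimum somewhere contribute to roots; other lines are dominated. Here the surviving (envelope) indices are i = 2, i = 1, i = 0.
Intersections between consecutive envelope lines give the roots: for adjacent envelope indices i < j the intersection is x = (a_i − a_j) / (j − i). Reading off the sorted break points: {-5, -2}.
Verification: at each break x_0, at least two indices attain the minimum of min_i(a_i + i · x_0).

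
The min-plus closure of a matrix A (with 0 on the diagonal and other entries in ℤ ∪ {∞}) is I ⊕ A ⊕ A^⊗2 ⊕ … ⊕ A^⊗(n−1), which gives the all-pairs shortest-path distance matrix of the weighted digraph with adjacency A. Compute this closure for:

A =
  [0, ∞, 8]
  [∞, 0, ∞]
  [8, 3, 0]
Closure =
  [0, 11, 8]
  [∞, 0, ∞]
  [8, 3, 0]

This is the Floyd-Warshall all-pairs shortest-path computation. For each intermediate vertex k = 0, 1, …, 2, update dist[i][j] ← min(dist[i][j], dist[i][k] + dist[k][j]). The final matrix gives, for each (i, j), the minimum total weight of any directed path from i to j (possibly empty when i = j).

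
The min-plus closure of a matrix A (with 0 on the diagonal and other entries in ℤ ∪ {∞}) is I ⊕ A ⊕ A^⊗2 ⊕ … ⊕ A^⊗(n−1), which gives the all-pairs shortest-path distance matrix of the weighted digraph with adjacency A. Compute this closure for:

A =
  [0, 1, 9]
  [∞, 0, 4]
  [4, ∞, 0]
Closure =
  [0, 1, 5]
  [8, 0, 4]
  [4, 5, 0]

This is the Floyd-Warshall all-pairs shortest-path computation. For each intermediate vertex k = 0, 1, …, 2, update dist[i][j] ← min(dist[i][j], dist[i][k] + dist[k][j]). The final matrix gives, for each (i, j), the minimum total weight of any directed path from i to j (possibly empty when i = j).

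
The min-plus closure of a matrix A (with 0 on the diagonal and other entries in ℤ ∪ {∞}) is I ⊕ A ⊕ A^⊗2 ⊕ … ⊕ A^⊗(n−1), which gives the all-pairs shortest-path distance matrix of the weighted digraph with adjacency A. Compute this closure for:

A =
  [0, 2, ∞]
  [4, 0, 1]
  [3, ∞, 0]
Closure =
  [0, 2, 3]
  [4, 0, 1]
  [3, 5, 0]

This is the Floyd-Warshall all-pairs shortest-path computation. For each intermediate vertex k = 0, 1, …, 2, update dist[i][j] ← min(dist[i][j], dist[i][k] + dist[k][j]). The final matrix gives, for each (i, j), the minimum total weight of any directed path from i to j (possibly empty when i = j).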